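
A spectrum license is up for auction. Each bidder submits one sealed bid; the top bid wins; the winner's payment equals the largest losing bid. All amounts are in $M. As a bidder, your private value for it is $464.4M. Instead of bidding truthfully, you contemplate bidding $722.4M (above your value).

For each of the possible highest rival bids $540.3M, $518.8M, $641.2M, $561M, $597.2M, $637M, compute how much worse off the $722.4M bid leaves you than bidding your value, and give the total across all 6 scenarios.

$709.1M

The deviation costs you only when the competing bid falls strictly between $464.4M and $722.4M; elsewhere both bids give the same outcome.
$540.3M: truthful payoff $0M, deviation payoff −$75.9M → loss $75.9M.
$518.8M: truthful payoff $0M, deviation payoff −$54.4M → loss $54.4M.
$641.2M: truthful payoff $0M, deviation payoff −$176.8M → loss $176.8M.
$561M: truthful payoff $0M, deviation payoff −$96.6M → loss $96.6M.
$597.2M: truthful payoff $0M, deviation payoff −$132.8M → loss $132.8M.
$637M: truthful payoff $0M, deviation payoff −$172.6M → loss $172.6M.
Total loss = $75.9M + $54.4M + $176.8M + $96.6M + $132.8M + $172.6M = $709.1M.
In a second-price auction your bid sets only whether you win, not what you pay, so bidding your true value is weakly dominant.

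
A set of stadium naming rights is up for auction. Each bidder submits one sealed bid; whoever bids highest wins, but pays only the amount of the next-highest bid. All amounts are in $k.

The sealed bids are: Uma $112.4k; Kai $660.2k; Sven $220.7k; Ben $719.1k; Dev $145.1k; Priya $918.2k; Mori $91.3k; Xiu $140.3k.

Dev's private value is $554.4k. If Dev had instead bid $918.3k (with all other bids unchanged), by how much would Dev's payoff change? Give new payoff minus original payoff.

The highest bid among the other bidders is $918.2k; Dev's bid doesn't change that.
Original bid $145.1k: Dev is not highest (top rival bid is $918.2k); payoff $0k.
Alternative bid $918.3k: Dev is highest, pays the top rival bid $918.2k; payoff $554.4k − $918.2k = −$363.8k.
Change in payoff = −$363.8k − ($0k) = −$363.8k.

−$363.8k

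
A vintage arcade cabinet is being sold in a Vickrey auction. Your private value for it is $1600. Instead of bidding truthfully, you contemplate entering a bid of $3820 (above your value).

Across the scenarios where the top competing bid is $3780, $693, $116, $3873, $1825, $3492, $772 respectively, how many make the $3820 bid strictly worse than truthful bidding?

The deviation hurts exactly when the highest competing bid lies strictly between $1600 and $3820 — overbidding then wins at a price above your value.
$3780: inside the interval → strictly worse (loss $2180).
$693: below both → same outcome either way.
$116: below both → same outcome either way.
$3873: above both → same outcome either way.
$1825: inside the interval → strictly worse (loss $225).
$3492: inside the interval → strictly worse (loss $1892).
$772: below both → same outcome either way.
Count: 3.

3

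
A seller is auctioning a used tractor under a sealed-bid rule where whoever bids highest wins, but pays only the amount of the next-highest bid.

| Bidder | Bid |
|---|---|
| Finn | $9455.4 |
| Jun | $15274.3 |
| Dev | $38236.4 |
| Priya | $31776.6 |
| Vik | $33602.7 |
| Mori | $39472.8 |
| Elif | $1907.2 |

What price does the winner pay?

Highest bid: Mori at $39472.8, so Mori wins.
Second-highest bid: Dev at $38236.4 — that is the price the winner pays.

$38236.4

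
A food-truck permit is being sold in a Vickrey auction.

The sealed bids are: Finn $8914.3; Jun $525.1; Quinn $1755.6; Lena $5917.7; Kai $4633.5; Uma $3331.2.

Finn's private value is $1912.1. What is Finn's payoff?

Highest bid: Finn at $8914.3, so Finn wins.
Second-highest bid: Lena at $5917.7 — that is the price the winner pays.
Finn's payoff = value − price = $1912.1 − $5917.7 = −$4005.6.

−$4005.6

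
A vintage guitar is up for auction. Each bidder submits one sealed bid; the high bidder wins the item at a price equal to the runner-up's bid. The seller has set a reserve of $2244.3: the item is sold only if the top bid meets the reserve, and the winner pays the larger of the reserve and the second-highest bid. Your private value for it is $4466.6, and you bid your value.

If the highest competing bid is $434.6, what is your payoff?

Your bid $4466.6 is the highest and exceeds the reserve.
Price = max(second-highest bid, reserve) = max($434.6, $2244.3) = $2244.3.
Payoff = $4466.6 − $2244.3 = $2222.3.

$2222.3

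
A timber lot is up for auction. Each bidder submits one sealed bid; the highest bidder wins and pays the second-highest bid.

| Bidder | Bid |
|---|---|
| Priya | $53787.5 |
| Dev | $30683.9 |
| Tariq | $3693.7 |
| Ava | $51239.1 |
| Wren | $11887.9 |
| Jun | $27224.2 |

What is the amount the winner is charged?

$51239.1

Highest bid: Priya at $53787.5, so Priya wins.
Second-highest bid: Ava at $51239.1 — that is the price the winner pays.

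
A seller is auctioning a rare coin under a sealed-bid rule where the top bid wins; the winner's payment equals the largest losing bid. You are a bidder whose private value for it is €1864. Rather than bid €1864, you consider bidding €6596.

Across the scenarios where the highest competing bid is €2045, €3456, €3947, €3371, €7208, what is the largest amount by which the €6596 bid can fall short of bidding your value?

€2083

€2045: truthful gives €0, deviation gives −€181 → loss €181.
€3456: truthful gives €0, deviation gives −€1592 → loss €1592.
€3947: truthful gives €0, deviation gives −€2083 → loss €2083.
€3371: truthful gives €0, deviation gives −€1507 → loss €1507.
€7208: same outcome either way → loss €0.
Maximum loss: €2083.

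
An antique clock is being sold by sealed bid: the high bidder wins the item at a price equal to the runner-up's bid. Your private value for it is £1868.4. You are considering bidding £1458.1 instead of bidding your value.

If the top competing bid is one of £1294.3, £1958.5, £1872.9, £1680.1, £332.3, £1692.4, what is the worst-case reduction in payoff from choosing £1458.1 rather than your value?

£188.3

£1294.3: same outcome either way → loss £0.
£1958.5: same outcome either way → loss £0.
£1872.9: same outcome either way → loss £0.
£1680.1: truthful gives £188.3, deviation gives £0 → loss £188.3.
£332.3: same outcome either way → loss £0.
£1692.4: truthful gives £176, deviation gives £0 → loss £176.
Maximum loss: £188.3.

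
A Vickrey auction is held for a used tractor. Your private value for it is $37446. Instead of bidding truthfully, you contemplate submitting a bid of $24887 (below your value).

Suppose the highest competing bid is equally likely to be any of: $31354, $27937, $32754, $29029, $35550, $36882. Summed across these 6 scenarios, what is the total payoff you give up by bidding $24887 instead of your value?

$31170

The deviation costs you only when the competing bid falls strictly between $24887 and $37446; elsewhere both bids give the same outcome.
$31354: truthful payoff $6092, deviation payoff $0 → loss $6092.
$27937: truthful payoff $9509, deviation payoff $0 → loss $9509.
$32754: truthful payoff $4692, deviation payoff $0 → loss $4692.
$29029: truthful payoff $8417, deviation payoff $0 → loss $8417.
$35550: truthful payoff $1896, deviation payoff $0 → loss $1896.
$36882: truthful payoff $564, deviation payoff $0 → loss $564.
Total loss = $6092 + $9509 + $4692 + $8417 + $1896 + $564 = $31170.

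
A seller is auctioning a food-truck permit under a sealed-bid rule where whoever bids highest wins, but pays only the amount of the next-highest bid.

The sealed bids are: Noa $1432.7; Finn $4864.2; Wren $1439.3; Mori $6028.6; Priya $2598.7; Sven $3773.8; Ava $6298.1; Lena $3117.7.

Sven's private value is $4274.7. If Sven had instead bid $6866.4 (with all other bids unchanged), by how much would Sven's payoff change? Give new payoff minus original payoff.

The highest bid among the other bidders is $6298.1; Sven's bid doesn't change that.
Original bid $3773.8: Sven is not highest (top rival bid is $6298.1); payoff $0.
Alternative bid $6866.4: Sven is highest, pays the top rival bid $6298.1; payoff $4274.7 − $6298.1 = −$2023.4.
Change in payoff = −$2023.4 − ($0) = −$2023.4.

−$2023.4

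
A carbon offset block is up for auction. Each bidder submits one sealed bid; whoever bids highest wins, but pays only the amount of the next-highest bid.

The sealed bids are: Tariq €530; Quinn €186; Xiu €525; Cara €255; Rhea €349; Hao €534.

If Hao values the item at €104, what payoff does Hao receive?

−€426

Highest bid: Hao at €534, so Hao wins.
Second-highest bid: Tariq at €530 — that is the price the winner pays.
Hao's payoff = value − price = €104 − €530 = −€426.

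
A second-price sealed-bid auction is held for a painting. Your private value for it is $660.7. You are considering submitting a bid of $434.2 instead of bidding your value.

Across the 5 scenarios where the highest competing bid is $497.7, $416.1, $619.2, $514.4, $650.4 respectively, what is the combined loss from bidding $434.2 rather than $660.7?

$361.1

The deviation costs you only when the competing bid falls strictly between $434.2 and $660.7; elsewhere both bids give the same outcome.
$497.7: truthful payoff $163, deviation payoff $0 → loss $163.
$416.1: outcomes coincide → loss $0.
$619.2: truthful payoff $41.5, deviation payoff $0 → loss $41.5.
$514.4: truthful payoff $146.3, deviation payoff $0 → loss $146.3.
$650.4: truthful payoff $10.3, deviation payoff $0 → loss $10.3.
Total loss = $163 + $41.5 + $146.3 + $10.3 = $361.1.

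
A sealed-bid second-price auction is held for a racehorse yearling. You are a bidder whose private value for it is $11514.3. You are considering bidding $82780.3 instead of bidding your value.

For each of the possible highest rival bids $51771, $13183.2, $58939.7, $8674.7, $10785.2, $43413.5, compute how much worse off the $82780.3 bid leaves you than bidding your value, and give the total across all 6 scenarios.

$121250.2

The deviation costs you only when the competing bid falls strictly between $11514.3 and $82780.3; elsewhere both bids give the same outcome.
$51771: truthful payoff $0, deviation payoff −$40256.7 → loss $40256.7.
$13183.2: truthful payoff $0, deviation payoff −$1668.9 → loss $1668.9.
$58939.7: truthful payoff $0, deviation payoff −$47425.4 → loss $47425.4.
$8674.7: outcomes coincide → loss $0.
$10785.2: outcomes coincide → loss $0.
$43413.5: truthful payoff $0, deviation payoff −$31899.2 → loss $31899.2.
Total loss = $40256.7 + $1668.9 + $47425.4 + $31899.2 = $121250.2.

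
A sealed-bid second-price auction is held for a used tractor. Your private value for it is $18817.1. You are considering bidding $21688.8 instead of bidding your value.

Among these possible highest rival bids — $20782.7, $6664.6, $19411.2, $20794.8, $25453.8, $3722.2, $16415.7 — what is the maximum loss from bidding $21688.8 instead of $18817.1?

$1977.7

$20782.7: truthful gives $0, deviation gives −$1965.6 → loss $1965.6.
$6664.6: same outcome either way → loss $0.
$19411.2: truthful gives $0, deviation gives −$594.1 → loss $594.1.
$20794.8: truthful gives $0, deviation gives −$1977.7 → loss $1977.7.
$25453.8: same outcome either way → loss $0.
$3722.2: same outcome either way → loss $0.
$16415.7: same outcome either way → loss $0.
Maximum loss: $1977.7.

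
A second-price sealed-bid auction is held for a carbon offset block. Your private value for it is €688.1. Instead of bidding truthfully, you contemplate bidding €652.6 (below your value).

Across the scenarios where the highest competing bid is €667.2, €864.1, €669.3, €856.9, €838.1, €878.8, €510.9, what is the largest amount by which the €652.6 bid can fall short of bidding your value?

€667.2: truthful gives €20.9, deviation gives €0 → loss €20.9.
€864.1: same outcome either way → loss €0.
€669.3: truthful gives €18.8, deviation gives €0 → loss €18.8.
€856.9: same outcome either way → loss €0.
€838.1: same outcome either way → loss €0.
€878.8: same outcome either way → loss €0.
€510.9: same outcome either way → loss €0.
Maximum loss: €20.9.

€20.9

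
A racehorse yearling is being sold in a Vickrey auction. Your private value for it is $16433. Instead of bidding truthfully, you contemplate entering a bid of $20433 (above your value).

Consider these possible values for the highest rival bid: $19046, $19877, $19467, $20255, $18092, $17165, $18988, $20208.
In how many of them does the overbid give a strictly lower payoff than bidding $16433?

The deviation hurts exactly when the highest competing bid lies strictly between $16433 and $20433 — overbidding then wins at a price above your value.
$19046: inside the interval → strictly worse (loss $2613).
$19877: inside the interval → strictly worse (loss $3444).
$19467: inside the interval → strictly worse (loss $3034).
$20255: inside the interval → strictly worse (loss $3822).
$18092: inside the interval → strictly worse (loss $1659).
$17165: inside the interval → strictly worse (loss $732).
$18988: inside the interval → strictly worse (loss $2555).
$20208: inside the interval → strictly worse (loss $3775).
Count: 8.

8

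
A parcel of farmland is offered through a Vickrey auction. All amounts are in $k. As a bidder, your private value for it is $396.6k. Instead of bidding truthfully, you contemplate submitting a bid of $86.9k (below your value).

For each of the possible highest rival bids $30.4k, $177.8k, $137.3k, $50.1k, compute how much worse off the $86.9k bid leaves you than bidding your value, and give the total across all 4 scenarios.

The deviation costs you only when the competing bid falls strictly between $86.9k and $396.6k; elsewhere both bids give the same outcome.
$30.4k: outcomes coincide → loss $0k.
$177.8k: truthful payoff $218.8k, deviation payoff $0k → loss $218.8k.
$137.3k: truthful payoff $259.3k, deviation payoff $0k → loss $259.3k.
$50.1k: outcomes coincide → loss $0k.
Total loss = $218.8k + $259.3k = $478.1k.
Truthful bidding weakly dominates here: raising your bid can only win items priced above your value, and lowering it can only forfeit items priced below.

$478.1k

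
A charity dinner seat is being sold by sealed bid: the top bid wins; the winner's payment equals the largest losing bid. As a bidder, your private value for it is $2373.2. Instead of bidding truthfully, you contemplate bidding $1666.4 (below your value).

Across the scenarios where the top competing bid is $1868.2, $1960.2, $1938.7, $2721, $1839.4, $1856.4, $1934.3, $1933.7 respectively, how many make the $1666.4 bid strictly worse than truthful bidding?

7

The deviation hurts exactly when the highest competing bid lies strictly between $1666.4 and $2373.2 — underbidding then forfeits a profitable win.
$1868.2: inside the interval → strictly worse (loss $505).
$1960.2: inside the interval → strictly worse (loss $413).
$1938.7: inside the interval → strictly worse (loss $434.5).
$2721: above both → same outcome either way.
$1839.4: inside the interval → strictly worse (loss $533.8).
$1856.4: inside the interval → strictly worse (loss $516.8).
$1934.3: inside the interval → strictly worse (loss $438.9).
$1933.7: inside the interval → strictly worse (loss $439.5).
Count: 7.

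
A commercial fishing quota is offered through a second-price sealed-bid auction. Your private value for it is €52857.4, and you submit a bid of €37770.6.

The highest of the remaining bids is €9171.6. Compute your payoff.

Your bid €37770.6 exceeds the highest competing bid €9171.6, so you win.
In a second-price auction the winner pays the second-highest bid, €9171.6.
Payoff = value − price = €52857.4 − €9171.6 = €43685.8.

€43685.8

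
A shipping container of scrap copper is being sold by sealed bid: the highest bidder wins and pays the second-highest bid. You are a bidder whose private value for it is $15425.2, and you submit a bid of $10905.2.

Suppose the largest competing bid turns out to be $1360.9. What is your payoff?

$14064.3

Your bid $10905.2 exceeds the highest competing bid $1360.9, so you win.
In a second-price auction the winner pays the second-highest bid, $1360.9.
Payoff = value − price = $15425.2 − $1360.9 = $14064.3.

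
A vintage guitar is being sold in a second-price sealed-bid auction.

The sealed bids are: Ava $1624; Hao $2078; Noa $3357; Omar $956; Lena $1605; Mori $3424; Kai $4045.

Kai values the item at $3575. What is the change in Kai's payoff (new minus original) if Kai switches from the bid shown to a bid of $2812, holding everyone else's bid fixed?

The highest bid among the other bidders is $3424; Kai's bid doesn't change that.
Original bid $4045: Kai is highest, pays the top rival bid $3424; payoff $3575 − $3424 = $151.
Alternative bid $2812: Kai is not highest (top rival bid is $3424); payoff $0.
Change in payoff = $0 − ($151) = −$151.

−$151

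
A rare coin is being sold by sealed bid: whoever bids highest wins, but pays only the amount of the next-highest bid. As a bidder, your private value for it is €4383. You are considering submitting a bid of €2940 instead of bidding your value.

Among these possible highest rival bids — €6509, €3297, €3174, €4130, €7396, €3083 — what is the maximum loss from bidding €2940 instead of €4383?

€6509: same outcome either way → loss €0.
€3297: truthful gives €1086, deviation gives €0 → loss €1086.
€3174: truthful gives €1209, deviation gives €0 → loss €1209.
€4130: truthful gives €253, deviation gives €0 → loss €253.
€7396: same outcome either way → loss €0.
€3083: truthful gives €1300, deviation gives €0 → loss €1300.
Maximum loss: €1300.

€1300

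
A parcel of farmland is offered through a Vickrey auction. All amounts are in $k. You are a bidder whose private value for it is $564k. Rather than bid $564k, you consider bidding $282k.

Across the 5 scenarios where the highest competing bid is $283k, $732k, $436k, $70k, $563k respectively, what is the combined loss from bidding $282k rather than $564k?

The deviation costs you only when the competing bid falls strictly between $282k and $564k; elsewhere both bids give the same outcome.
$283k: truthful payoff $281k, deviation payoff $0k → loss $281k.
$732k: outcomes coincide → loss $0k.
$436k: truthful payoff $128k, deviation payoff $0k → loss $128k.
$70k: outcomes coincide → loss $0k.
$563k: truthful payoff $1k, deviation payoff $0k → loss $1k.
Total loss = $281k + $128k + $1k = $410k.
In a second-price auction your bid sets only whether you win, not what you pay, so bidding your true value is weakly dominant.

$410k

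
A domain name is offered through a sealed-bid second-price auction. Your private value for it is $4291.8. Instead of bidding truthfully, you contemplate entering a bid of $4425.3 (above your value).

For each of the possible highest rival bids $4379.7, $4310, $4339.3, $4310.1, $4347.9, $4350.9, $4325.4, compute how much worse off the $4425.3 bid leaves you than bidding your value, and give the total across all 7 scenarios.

$320.7

The deviation costs you only when the competing bid falls strictly between $4291.8 and $4425.3; elsewhere both bids give the same outcome.
$4379.7: truthful payoff $0, deviation payoff −$87.9 → loss $87.9.
$4310: truthful payoff $0, deviation payoff −$18.2 → loss $18.2.
$4339.3: truthful payoff $0, deviation payoff −$47.5 → loss $47.5.
$4310.1: truthful payoff $0, deviation payoff −$18.3 → loss $18.3.
$4347.9: truthful payoff $0, deviation payoff −$56.1 → loss $56.1.
$4350.9: truthful payoff $0, deviation payoff −$59.1 → loss $59.1.
$4325.4: truthful payoff $0, deviation payoff −$33.6 → loss $33.6.
Total loss = $87.9 + $18.2 + $47.5 + $18.3 + $56.1 + $59.1 + $33.6 = $320.7.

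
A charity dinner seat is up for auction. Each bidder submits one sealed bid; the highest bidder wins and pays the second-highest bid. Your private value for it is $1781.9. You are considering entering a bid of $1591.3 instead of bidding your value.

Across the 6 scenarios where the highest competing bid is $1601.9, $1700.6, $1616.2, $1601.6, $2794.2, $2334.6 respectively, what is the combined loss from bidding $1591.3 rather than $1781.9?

The deviation costs you only when the competing bid falls strictly between $1591.3 and $1781.9; elsewhere both bids give the same outcome.
$1601.9: truthful payoff $180, deviation payoff $0 → loss $180.
$1700.6: truthful payoff $81.3, deviation payoff $0 → loss $81.3.
$1616.2: truthful payoff $165.7, deviation payoff $0 → loss $165.7.
$1601.6: truthful payoff $180.3, deviation payoff $0 → loss $180.3.
$2794.2: outcomes coincide → loss $0.
$2334.6: outcomes coincide → loss $0.
Total loss = $180 + $81.3 + $165.7 + $180.3 = $607.3.

$607.3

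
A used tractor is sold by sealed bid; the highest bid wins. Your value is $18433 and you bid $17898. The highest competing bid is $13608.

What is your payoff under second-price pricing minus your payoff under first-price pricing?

$4290

You have the highest bid, so you win under either rule.
Second-price: pay $13608 → payoff $4825.
First-price: pay your own bid $17898 → payoff $535.
Difference = $4825 − ($535) = $4290.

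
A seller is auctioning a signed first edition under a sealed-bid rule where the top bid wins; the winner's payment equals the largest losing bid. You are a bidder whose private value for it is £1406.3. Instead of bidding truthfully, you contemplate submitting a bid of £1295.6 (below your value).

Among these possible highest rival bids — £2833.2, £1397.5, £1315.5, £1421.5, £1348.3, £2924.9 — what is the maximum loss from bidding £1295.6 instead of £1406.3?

£2833.2: same outcome either way → loss £0.
£1397.5: truthful gives £8.8, deviation gives £0 → loss £8.8.
£1315.5: truthful gives £90.8, deviation gives £0 → loss £90.8.
£1421.5: same outcome either way → loss £0.
£1348.3: truthful gives £58, deviation gives £0 → loss £58.
£2924.9: same outcome either way → loss £0.
Maximum loss: £90.8.

£90.8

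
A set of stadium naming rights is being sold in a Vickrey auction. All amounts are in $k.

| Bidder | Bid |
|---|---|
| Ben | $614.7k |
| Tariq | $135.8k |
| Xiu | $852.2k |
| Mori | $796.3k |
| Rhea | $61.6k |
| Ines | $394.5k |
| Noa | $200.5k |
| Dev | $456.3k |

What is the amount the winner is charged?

$796.3k

Highest bid: Xiu at $852.2k, so Xiu wins.
Second-highest bid: Mori at $796.3k — that is the price the winner pays.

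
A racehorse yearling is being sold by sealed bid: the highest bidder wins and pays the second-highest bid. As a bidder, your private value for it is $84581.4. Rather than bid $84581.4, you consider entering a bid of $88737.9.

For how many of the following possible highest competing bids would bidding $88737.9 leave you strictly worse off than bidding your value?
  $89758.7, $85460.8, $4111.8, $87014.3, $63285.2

2

The deviation hurts exactly when the highest competing bid lies strictly between $84581.4 and $88737.9 — overbidding then wins at a price above your value.
$89758.7: above both → same outcome either way.
$85460.8: inside the interval → strictly worse (loss $879.4).
$4111.8: below both → same outcome either way.
$87014.3: inside the interval → strictly worse (loss $2432.9).
$63285.2: below both → same outcome either way.
Count: 2.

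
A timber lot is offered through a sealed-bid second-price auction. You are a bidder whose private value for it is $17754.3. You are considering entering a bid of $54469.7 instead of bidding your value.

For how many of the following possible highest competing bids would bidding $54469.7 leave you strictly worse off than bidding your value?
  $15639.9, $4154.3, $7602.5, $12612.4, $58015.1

The deviation hurts exactly when the highest competing bid lies strictly between $17754.3 and $54469.7 — overbidding then wins at a price above your value.
$15639.9: below both → same outcome either way.
$4154.3: below both → same outcome either way.
$7602.5: below both → same outcome either way.
$12612.4: below both → same outcome either way.
$58015.1: above both → same outcome either way.
Count: 0.

0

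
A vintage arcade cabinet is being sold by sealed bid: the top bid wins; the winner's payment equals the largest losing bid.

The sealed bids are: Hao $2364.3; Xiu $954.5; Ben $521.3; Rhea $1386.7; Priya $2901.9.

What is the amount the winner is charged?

$2364.3

Highest bid: Priya at $2901.9, so Priya wins.
Second-highest bid: Hao at $2364.3 — that is the price the winner pays.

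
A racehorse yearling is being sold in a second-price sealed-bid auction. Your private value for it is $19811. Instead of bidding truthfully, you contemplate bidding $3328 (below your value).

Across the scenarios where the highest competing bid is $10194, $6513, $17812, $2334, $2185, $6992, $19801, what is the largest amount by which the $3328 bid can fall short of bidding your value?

$10194: truthful gives $9617, deviation gives $0 → loss $9617.
$6513: truthful gives $13298, deviation gives $0 → loss $13298.
$17812: truthful gives $1999, deviation gives $0 → loss $1999.
$2334: same outcome either way → loss $0.
$2185: same outcome either way → loss $0.
$6992: truthful gives $12819, deviation gives $0 → loss $12819.
$19801: truthful gives $10, deviation gives $0 → loss $10.
Maximum loss: $13298.

$13298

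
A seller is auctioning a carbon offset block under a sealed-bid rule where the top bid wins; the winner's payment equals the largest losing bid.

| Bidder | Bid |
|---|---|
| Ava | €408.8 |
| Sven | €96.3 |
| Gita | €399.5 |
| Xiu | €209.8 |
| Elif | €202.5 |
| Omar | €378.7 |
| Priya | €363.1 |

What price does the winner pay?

Highest bid: Ava at €408.8, so Ava wins.
Second-highest bid: Gita at €399.5 — that is the price the winner pays.

€399.5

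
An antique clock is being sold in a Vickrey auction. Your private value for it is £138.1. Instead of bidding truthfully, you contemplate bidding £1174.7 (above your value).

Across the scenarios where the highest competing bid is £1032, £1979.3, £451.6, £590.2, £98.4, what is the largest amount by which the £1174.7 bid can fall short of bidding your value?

£893.9

£1032: truthful gives £0, deviation gives −£893.9 → loss £893.9.
£1979.3: same outcome either way → loss £0.
£451.6: truthful gives £0, deviation gives −£313.5 → loss £313.5.
£590.2: truthful gives £0, deviation gives −£452.1 → loss £452.1.
£98.4: same outcome either way → loss £0.
Maximum loss: £893.9.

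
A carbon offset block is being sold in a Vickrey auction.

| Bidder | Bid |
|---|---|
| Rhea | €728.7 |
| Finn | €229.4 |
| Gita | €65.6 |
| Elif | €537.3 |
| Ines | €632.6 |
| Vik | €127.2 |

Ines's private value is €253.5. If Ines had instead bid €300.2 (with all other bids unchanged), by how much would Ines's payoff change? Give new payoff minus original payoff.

The highest bid among the other bidders is €728.7; Ines's bid doesn't change that.
Original bid €632.6: Ines is not highest (top rival bid is €728.7); payoff €0.
Alternative bid €300.2: Ines is not highest (top rival bid is €728.7); payoff €0.
Change in payoff = €0 − (€0) = €0.

€0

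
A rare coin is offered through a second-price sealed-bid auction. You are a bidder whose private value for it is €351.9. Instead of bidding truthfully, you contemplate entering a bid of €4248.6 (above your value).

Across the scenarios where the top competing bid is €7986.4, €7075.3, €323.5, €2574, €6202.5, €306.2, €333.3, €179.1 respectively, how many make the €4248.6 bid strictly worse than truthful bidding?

The deviation hurts exactly when the highest competing bid lies strictly between €351.9 and €4248.6 — overbidding then wins at a price above your value.
€7986.4: above both → same outcome either way.
€7075.3: above both → same outcome either way.
€323.5: below both → same outcome either way.
€2574: inside the interval → strictly worse (loss €2222.1).
€6202.5: above both → same outcome either way.
€306.2: below both → same outcome either way.
€333.3: below both → same outcome either way.
€179.1: below both → same outcome either way.
Count: 1.

1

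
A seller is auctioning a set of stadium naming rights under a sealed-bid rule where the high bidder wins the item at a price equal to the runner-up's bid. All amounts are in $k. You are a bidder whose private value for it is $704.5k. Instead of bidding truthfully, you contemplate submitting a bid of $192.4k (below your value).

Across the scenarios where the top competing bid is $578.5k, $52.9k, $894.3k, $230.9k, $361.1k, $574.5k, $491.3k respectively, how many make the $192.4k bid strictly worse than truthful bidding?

The deviation hurts exactly when the highest competing bid lies strictly between $192.4k and $704.5k — underbidding then forfeits a profitable win.
$578.5k: inside the interval → strictly worse (loss $126k).
$52.9k: below both → same outcome either way.
$894.3k: above both → same outcome either way.
$230.9k: inside the interval → strictly worse (loss $473.6k).
$361.1k: inside the interval → strictly worse (loss $343.4k).
$574.5k: inside the interval → strictly worse (loss $130k).
$491.3k: inside the interval → strictly worse (loss $213.2k).
Count: 5.

5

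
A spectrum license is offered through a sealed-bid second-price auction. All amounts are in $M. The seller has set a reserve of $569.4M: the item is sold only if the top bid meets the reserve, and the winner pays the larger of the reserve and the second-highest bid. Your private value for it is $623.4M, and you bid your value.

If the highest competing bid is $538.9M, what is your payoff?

Your bid $623.4M is the highest and exceeds the reserve.
Price = max(second-highest bid, reserve) = max($538.9M, $569.4M) = $569.4M.
Payoff = $623.4M − $569.4M = $54M.

$54M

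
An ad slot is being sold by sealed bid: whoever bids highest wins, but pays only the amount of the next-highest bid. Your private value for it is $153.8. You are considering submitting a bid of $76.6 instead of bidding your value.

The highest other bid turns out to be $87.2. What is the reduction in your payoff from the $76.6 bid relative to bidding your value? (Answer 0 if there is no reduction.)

Bidding your value $153.8: you win (since $153.8 > $87.2) and pay $87.2. Payoff $66.6.
Bidding $76.6: you lose. Payoff $0.
The competing bid $87.2 lies between your shaded bid and your value, so underbidding forfeits an item you could have won at a profitable price.
Loss from deviating = $66.6 − ($0) = $66.6.
Because the price is fixed by the runner-up's bid, deviating from your value can only change a good outcome into a bad one — never the reverse.

$66.6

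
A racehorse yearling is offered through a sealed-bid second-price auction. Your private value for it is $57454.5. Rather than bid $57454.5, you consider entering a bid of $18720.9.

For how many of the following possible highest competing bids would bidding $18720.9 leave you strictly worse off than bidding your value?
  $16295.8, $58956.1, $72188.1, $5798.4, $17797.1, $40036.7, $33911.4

2

The deviation hurts exactly when the highest competing bid lies strictly between $18720.9 and $57454.5 — underbidding then forfeits a profitable win.
$16295.8: below both → same outcome either way.
$58956.1: above both → same outcome either way.
$72188.1: above both → same outcome either way.
$5798.4: below both → same outcome either way.
$17797.1: below both → same outcome either way.
$40036.7: inside the interval → strictly worse (loss $17417.8).
$33911.4: inside the interval → strictly worse (loss $23543.1).
Count: 2.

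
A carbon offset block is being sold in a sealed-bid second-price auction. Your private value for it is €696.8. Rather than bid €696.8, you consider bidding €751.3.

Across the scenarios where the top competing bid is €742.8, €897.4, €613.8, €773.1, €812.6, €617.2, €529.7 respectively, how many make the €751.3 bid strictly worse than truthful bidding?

The deviation hurts exactly when the highest competing bid lies strictly between €696.8 and €751.3 — overbidding then wins at a price above your value.
€742.8: inside the interval → strictly worse (loss €46).
€897.4: above both → same outcome either way.
€613.8: below both → same outcome either way.
€773.1: above both → same outcome either way.
€812.6: above both → same outcome either way.
€617.2: below both → same outcome either way.
€529.7: below both → same outcome either way.
Count: 1.

1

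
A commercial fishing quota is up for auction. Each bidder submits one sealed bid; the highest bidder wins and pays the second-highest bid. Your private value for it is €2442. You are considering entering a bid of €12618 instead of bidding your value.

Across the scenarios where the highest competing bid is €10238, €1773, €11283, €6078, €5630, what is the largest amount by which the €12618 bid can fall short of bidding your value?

€10238: truthful gives €0, deviation gives −€7796 → loss €7796.
€1773: same outcome either way → loss €0.
€11283: truthful gives €0, deviation gives −€8841 → loss €8841.
€6078: truthful gives €0, deviation gives −€3636 → loss €3636.
€5630: truthful gives €0, deviation gives −€3188 → loss €3188.
Maximum loss: €8841.

€8841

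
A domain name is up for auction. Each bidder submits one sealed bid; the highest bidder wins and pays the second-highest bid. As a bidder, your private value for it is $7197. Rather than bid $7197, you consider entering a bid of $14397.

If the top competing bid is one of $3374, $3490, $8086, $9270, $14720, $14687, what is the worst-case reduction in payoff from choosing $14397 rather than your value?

$2073

$3374: same outcome either way → loss $0.
$3490: same outcome either way → loss $0.
$8086: truthful gives $0, deviation gives −$889 → loss $889.
$9270: truthful gives $0, deviation gives −$2073 → loss $2073.
$14720: same outcome either way → loss $0.
$14687: same outcome either way → loss $0.
Maximum loss: $2073.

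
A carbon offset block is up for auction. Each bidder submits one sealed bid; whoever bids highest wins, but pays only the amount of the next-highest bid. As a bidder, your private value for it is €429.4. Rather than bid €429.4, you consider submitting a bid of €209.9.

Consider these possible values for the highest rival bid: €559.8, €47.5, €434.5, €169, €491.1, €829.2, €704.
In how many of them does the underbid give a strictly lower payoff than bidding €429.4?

The deviation hurts exactly when the highest competing bid lies strictly between €209.9 and €429.4 — underbidding then forfeits a profitable win.
€559.8: above both → same outcome either way.
€47.5: below both → same outcome either way.
€434.5: above both → same outcome either way.
€169: below both → same outcome either way.
€491.1: above both → same outcome either way.
€829.2: above both → same outcome either way.
€704: above both → same outcome either way.
Count: 0.

0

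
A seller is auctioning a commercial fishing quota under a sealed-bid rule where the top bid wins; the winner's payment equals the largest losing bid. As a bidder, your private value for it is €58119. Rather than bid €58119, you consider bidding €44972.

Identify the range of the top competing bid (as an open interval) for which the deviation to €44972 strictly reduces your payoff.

(€44972, €58119)

If the competing bid is below €44972, both bids win at the same price — no difference.
If it is above €58119, both bids lose — no difference.
If it lies strictly between €44972 and €58119, bidding your value wins at a price below your value (positive payoff) while bidding €44972 loses (payoff 0).
So the deviation strictly hurts on the open interval (€44972, €58119).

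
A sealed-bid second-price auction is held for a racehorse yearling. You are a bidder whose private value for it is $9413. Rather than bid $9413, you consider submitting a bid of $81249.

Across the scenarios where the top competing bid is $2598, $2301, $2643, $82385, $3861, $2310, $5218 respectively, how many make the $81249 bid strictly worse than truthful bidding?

The deviation hurts exactly when the highest competing bid lies strictly between $9413 and $81249 — overbidding then wins at a price above your value.
$2598: below both → same outcome either way.
$2301: below both → same outcome either way.
$2643: below both → same outcome either way.
$82385: above both → same outcome either way.
$3861: below both → same outcome either way.
$2310: below both → same outcome either way.
$5218: below both → same outcome either way.
Count: 0.

0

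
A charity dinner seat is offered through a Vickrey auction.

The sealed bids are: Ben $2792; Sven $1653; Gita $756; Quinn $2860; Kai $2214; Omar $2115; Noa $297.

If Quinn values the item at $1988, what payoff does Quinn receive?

−$804

Highest bid: Quinn at $2860, so Quinn wins.
Second-highest bid: Ben at $2792 — that is the price the winner pays.
Quinn's payoff = value − price = $1988 − $2792 = −$804.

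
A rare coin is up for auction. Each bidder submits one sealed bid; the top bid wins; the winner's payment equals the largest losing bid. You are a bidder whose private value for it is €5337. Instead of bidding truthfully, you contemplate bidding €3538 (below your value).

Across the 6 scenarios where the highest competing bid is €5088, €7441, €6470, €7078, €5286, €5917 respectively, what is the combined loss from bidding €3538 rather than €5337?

€300

The deviation costs you only when the competing bid falls strictly between €3538 and €5337; elsewhere both bids give the same outcome.
€5088: truthful payoff €249, deviation payoff €0 → loss €249.
€7441: outcomes coincide → loss €0.
€6470: outcomes coincide → loss €0.
€7078: outcomes coincide → loss €0.
€5286: truthful payoff €51, deviation payoff €0 → loss €51.
€5917: outcomes coincide → loss €0.
Total loss = €249 + €51 = €300.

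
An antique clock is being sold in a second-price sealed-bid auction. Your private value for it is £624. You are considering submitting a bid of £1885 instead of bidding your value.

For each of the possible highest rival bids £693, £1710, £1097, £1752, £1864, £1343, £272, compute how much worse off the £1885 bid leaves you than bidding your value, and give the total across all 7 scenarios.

The deviation costs you only when the competing bid falls strictly between £624 and £1885; elsewhere both bids give the same outcome.
£693: truthful payoff £0, deviation payoff −£69 → loss £69.
£1710: truthful payoff £0, deviation payoff −£1086 → loss £1086.
£1097: truthful payoff £0, deviation payoff −£473 → loss £473.
£1752: truthful payoff £0, deviation payoff −£1128 → loss £1128.
£1864: truthful payoff £0, deviation payoff −£1240 → loss £1240.
£1343: truthful payoff £0, deviation payoff −£719 → loss £719.
£272: outcomes coincide → loss £0.
Total loss = £69 + £1086 + £473 + £1128 + £1240 + £719 = £4715.

£4715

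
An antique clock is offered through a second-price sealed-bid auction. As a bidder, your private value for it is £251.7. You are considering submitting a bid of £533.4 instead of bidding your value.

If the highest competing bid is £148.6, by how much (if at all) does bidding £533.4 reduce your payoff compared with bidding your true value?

Bidding your value £251.7: you win (since £251.7 > £148.6) and pay £148.6. Payoff £103.1.
Bidding £533.4: you win and pay £148.6. Payoff £251.7 − £148.6 = £103.1.
Difference = £103.1 − £103.1 = £0; both bids lead to the same outcome because the competing bid is below both your value and your alternative bid.
In a second-price auction your bid sets only whether you win, not what you pay, so bidding your true value is weakly dominant.

£0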